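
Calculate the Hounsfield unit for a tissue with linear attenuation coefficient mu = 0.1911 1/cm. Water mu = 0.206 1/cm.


HU = ((mu_tissue - mu_water) / mu_water) * 1000
HU = ((0.1911 - 0.206) / 0.206) * 1000
HU = -72.33


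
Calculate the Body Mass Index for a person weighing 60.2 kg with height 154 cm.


BMI = weight / height^2
height = 154 cm = 1.54 m
BMI = 60.2 / 1.54^2
BMI = 25.38 kg/m^2


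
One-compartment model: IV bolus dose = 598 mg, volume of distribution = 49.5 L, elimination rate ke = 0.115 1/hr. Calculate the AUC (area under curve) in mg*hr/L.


C0 = Dose/Vd = 598/49.5 = 12.0808 mg/L
AUC = C0/ke = 12.0808/0.115
AUC = 105.1 mg*hr/L


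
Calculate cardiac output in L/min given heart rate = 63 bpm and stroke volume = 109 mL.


CO = HR * SV
CO = 63 * 109 / 1000
CO = 6.867 L/min


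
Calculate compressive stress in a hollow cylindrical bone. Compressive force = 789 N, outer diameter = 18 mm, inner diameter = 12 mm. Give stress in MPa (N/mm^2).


A = pi*(r_o^2 - r_i^2)
r_o = 9 mm, r_i = 6 mm
A = 141.372 mm^2
sigma = F/A = 789 / 141.372
sigma = 5.581 MPa


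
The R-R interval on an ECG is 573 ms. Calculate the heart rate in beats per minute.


HR = 60 / RR_interval(s)
RR = 573 ms = 0.573 s
HR = 60 / 0.573 = 104.7 bpm


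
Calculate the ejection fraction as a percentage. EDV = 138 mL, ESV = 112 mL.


SV = EDV - ESV = 138 - 112 = 26 mL
EF = SV/EDV * 100 = 26/138 * 100
EF = 18.84%


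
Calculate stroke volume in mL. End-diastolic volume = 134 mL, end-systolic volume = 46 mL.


SV = EDV - ESV
SV = 134 - 46
SV = 88 mL


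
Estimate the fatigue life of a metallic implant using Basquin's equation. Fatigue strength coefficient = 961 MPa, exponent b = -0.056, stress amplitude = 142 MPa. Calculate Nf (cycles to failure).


sigma_a = sigma_f' * (2Nf)^b
2Nf = (sigma_a/sigma_f')^(1/b)
2Nf = (142/961)^(1/-0.056)
2Nf = 6.7483438e+14
Nf = 3.3742e+14


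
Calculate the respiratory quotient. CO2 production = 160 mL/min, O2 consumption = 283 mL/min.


RQ = VCO2 / VO2
RQ = 160 / 283
RQ = 0.5654


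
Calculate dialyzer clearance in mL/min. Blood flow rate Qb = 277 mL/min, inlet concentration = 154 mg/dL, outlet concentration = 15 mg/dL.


K = Qb * (Cb_in - Cb_out) / Cb_in
K = 277 * (154 - 15) / 154
K = 250 mL/min


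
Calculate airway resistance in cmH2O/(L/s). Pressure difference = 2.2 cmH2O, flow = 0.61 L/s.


R = dP / flow
R = 2.2 / 0.61
R = 3.607 cmH2O/(L/s)


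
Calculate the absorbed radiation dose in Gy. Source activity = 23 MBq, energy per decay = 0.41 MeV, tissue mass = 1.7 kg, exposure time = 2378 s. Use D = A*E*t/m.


A = 23 MBq = 2.3000e+07 Bq
E = 0.41 MeV = 6.5682e-14 J
D = A*E*t/m = 2.3000e+07*6.5682e-14*2378/1.7
D = 0.002113 Gy


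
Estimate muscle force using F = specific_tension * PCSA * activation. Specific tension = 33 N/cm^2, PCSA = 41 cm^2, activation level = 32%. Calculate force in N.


F = sigma * PCSA * activation
F = 33 * 41 * 0.32
F = 433 N


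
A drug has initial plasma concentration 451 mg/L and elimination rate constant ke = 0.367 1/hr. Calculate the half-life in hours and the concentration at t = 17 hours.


t_half = ln(2) / ke = 0.693147 / 0.367 = 1.889 hr
C(t) = C0 * exp(-ke*t) = 451 * exp(-0.367*17)
C(17) = 0.8803 mg/L


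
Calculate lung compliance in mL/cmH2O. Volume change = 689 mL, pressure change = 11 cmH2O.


C = dV / dP
C = 689 / 11
C = 62.64 mL/cmH2O


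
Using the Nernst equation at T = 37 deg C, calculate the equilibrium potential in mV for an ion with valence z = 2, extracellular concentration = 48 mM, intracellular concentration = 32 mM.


E = (RT/(zF)) * ln(C_out/C_in)
T = 37 + 273.15 = 310.15 K
E = (8.314 * 310.15 / (2 * 96485)) * ln(48/32)
E = 5.418 mV


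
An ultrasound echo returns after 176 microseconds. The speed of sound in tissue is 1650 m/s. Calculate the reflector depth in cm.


depth = c * t / 2
t = 176 us = 1.7600e-04 s
depth = 1650 * 1.7600e-04 / 2
depth = 0.1452 m = 14.52 cm


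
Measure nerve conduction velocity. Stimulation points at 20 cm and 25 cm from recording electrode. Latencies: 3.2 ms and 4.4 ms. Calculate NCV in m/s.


Distance = (25 - 20) / 100 = 0.05 m
dt = (4.4 - 3.2) / 1000 = 0.0012 s
NCV = dist / dt = 41.67 m/s


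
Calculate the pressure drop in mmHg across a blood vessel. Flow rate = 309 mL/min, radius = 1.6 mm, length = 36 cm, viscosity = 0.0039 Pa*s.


dP = 8*mu*L*Q / (pi*r^4)
Q = 309 mL/min = 5.15e-06 m^3/s
dP = 2809.54 Pa = 2809.54 / 133.322 mmHg = 21.07 mmHg


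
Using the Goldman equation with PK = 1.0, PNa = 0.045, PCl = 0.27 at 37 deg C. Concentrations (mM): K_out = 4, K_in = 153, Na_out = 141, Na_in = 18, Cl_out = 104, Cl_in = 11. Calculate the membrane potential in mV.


Vm = (RT/F)*ln((PK*Ko + PNa*Nao + PCl*Cli)/(PK*Ki + PNa*Nai + PCl*Clo))
Numer = 13.315, Denom = 181.89
Vm = -69.87 mV


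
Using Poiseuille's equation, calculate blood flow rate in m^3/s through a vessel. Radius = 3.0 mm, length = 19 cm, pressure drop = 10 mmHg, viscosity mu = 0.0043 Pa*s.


Q = pi*r^4*dP / (8*mu*L)
r = 0.003 m, L = 0.19 m
dP = 10 mmHg = 1333.22 Pa
Q = 5.1907e-05 m^3/s


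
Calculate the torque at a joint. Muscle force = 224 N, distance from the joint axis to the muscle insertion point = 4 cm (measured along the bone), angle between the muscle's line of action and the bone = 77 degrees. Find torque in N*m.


Torque = F * d * sin(theta)   (moment arm = d*sin(theta))
d = 4 cm = 0.04 m
Torque = 224 * 0.04 * sin(77)
Torque = 8.73 N*m


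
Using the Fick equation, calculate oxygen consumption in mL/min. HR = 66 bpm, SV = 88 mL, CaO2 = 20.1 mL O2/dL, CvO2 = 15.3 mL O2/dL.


CO = HR*SV = 66*88/1000 = 5.808 L/min
a-v O2 diff = 20.1 - 15.3 = 4.8 mL/dL
VO2 = CO * (CaO2-CvO2) * 10 dL/L
VO2 = 5.808 * 4.8 * 10
VO2 = 278.8 mL/min


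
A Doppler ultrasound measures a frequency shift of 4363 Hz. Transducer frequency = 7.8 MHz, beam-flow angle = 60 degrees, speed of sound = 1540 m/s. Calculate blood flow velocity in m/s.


v = fd * c / (2 * f0 * cos(theta))
v = 4363 * 1540 / (2 * 7.8000e+06 * cos(60))
v = 0.8614 m/s


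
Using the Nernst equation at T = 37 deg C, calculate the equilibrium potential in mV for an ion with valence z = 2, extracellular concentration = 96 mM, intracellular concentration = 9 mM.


E = (RT/(zF)) * ln(C_out/C_in)
T = 37 + 273.15 = 310.15 K
E = (8.314 * 310.15 / (2 * 96485)) * ln(96/9)
E = 31.63 mV


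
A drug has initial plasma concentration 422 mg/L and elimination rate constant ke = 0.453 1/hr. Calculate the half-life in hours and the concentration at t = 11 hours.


t_half = ln(2) / ke = 0.693147 / 0.453 = 1.53 hr
C(t) = C0 * exp(-ke*t) = 422 * exp(-0.453*11)
C(11) = 2.892 mg/L


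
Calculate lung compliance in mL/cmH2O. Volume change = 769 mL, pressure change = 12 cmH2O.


C = dV / dP
C = 769 / 12
C = 64.08 mL/cmH2O


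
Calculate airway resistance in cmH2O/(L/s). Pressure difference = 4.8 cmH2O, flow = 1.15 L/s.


R = dP / flow
R = 4.8 / 1.15
R = 4.174 cmH2O/(L/s)


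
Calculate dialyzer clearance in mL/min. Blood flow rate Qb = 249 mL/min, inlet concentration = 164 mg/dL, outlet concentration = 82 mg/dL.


K = Qb * (Cb_in - Cb_out) / Cb_in
K = 249 * (164 - 82) / 164
K = 124.5 mL/min


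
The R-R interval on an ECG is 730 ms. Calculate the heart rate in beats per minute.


HR = 60 / RR_interval(s)
RR = 730 ms = 0.73 s
HR = 60 / 0.73 = 82.19 bpm


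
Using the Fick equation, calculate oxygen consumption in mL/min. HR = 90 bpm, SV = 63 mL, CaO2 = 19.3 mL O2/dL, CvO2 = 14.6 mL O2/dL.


CO = HR*SV = 90*63/1000 = 5.67 L/min
a-v O2 diff = 19.3 - 14.6 = 4.7 mL/dL
VO2 = CO * (CaO2-CvO2) * 10 dL/L
VO2 = 5.67 * 4.7 * 10
VO2 = 266.5 mL/min


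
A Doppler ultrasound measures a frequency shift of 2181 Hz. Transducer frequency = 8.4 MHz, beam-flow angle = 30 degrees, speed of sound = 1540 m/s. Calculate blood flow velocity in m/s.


v = fd * c / (2 * f0 * cos(theta))
v = 2181 * 1540 / (2 * 8.4000e+06 * cos(30))
v = 0.2309 m/s


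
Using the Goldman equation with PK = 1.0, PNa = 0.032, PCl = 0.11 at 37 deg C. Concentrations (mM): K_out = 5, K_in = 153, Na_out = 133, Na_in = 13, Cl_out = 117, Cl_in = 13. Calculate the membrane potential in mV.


Vm = (RT/F)*ln((PK*Ko + PNa*Nao + PCl*Cli)/(PK*Ki + PNa*Nai + PCl*Clo))
Numer = 10.686, Denom = 166.286
Vm = -73.35 mV


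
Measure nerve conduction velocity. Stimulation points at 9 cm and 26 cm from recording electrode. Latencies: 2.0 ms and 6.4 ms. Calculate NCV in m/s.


Distance = (26 - 9) / 100 = 0.17 m
dt = (6.4 - 2.0) / 1000 = 0.0044 s
NCV = dist / dt = 38.64 m/s


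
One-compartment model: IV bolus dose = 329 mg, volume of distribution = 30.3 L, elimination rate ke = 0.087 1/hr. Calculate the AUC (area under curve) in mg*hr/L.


C0 = Dose/Vd = 329/30.3 = 10.8581 mg/L
AUC = C0/ke = 10.8581/0.087
AUC = 124.8 mg*hr/L


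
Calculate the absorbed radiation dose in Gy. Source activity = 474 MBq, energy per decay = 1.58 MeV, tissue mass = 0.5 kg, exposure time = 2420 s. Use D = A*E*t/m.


A = 474 MBq = 4.7400e+08 Bq
E = 1.58 MeV = 2.53116e-13 J
D = A*E*t/m = 4.7400e+08*2.53116e-13*2420/0.5
D = 0.5807 Gy


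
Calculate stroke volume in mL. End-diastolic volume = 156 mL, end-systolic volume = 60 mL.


SV = EDV - ESV
SV = 156 - 60
SV = 96 mL


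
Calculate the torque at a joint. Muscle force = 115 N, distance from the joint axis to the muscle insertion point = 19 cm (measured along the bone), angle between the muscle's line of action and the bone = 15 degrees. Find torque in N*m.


Torque = F * d * sin(theta)   (moment arm = d*sin(theta))
d = 19 cm = 0.19 m
Torque = 115 * 0.19 * sin(15)
Torque = 5.655 N*m


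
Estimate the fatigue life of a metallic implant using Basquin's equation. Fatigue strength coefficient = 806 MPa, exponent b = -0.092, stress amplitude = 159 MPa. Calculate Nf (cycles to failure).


sigma_a = sigma_f' * (2Nf)^b
2Nf = (sigma_a/sigma_f')^(1/b)
2Nf = (159/806)^(1/-0.092)
2Nf = 45958799
Nf = 2.2979e+07


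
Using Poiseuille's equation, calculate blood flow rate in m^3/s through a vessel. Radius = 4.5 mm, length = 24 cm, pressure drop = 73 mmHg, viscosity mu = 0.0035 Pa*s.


Q = pi*r^4*dP / (8*mu*L)
r = 0.0045 m, L = 0.24 m
dP = 73 mmHg = 9732.506 Pa
Q = 0.001866 m^3/s


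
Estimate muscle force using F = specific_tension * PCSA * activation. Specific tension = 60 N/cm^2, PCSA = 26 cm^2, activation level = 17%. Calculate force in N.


F = sigma * PCSA * activation
F = 60 * 26 * 0.17
F = 265.2 N


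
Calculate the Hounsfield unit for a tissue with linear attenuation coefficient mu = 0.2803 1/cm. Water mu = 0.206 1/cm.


HU = ((mu_tissue - mu_water) / mu_water) * 1000
HU = ((0.2803 - 0.206) / 0.206) * 1000
HU = 360.7


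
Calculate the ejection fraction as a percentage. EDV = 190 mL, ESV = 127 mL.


SV = EDV - ESV = 190 - 127 = 63 mL
EF = SV/EDV * 100 = 63/190 * 100
EF = 33.16%


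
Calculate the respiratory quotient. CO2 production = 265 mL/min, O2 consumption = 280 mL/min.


RQ = VCO2 / VO2
RQ = 265 / 280
RQ = 0.9464


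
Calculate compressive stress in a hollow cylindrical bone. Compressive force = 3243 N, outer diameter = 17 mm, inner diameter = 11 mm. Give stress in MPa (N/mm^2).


A = pi*(r_o^2 - r_i^2)
r_o = 8.5 mm, r_i = 5.5 mm
A = 131.947 mm^2
sigma = F/A = 3243 / 131.947
sigma = 24.58 MPa


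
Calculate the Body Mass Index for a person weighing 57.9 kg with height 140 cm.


BMI = weight / height^2
height = 140 cm = 1.4 m
BMI = 57.9 / 1.4^2
BMI = 29.54 kg/m^2


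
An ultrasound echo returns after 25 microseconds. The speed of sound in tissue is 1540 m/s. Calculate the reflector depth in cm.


depth = c * t / 2
t = 25 us = 2.5000e-05 s
depth = 1540 * 2.5000e-05 / 2
depth = 0.01925 m = 1.925 cm


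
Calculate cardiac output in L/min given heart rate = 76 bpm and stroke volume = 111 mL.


CO = HR * SV
CO = 76 * 111 / 1000
CO = 8.436 L/min


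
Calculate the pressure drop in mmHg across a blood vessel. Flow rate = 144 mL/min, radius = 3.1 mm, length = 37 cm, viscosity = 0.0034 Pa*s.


dP = 8*mu*L*Q / (pi*r^4)
Q = 144 mL/min = 2.4e-06 m^3/s
dP = 83.2502 Pa = 83.2502 / 133.322 mmHg = 0.6244 mmHg


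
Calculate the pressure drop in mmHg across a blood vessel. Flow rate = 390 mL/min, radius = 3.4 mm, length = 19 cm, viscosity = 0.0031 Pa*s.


dP = 8*mu*L*Q / (pi*r^4)
Q = 390 mL/min = 6.5e-06 m^3/s
dP = 72.9547 Pa = 72.9547 / 133.322 mmHg = 0.5472 mmHg


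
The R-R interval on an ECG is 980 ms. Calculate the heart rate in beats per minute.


HR = 60 / RR_interval(s)
RR = 980 ms = 0.98 s
HR = 60 / 0.98 = 61.22 bpm


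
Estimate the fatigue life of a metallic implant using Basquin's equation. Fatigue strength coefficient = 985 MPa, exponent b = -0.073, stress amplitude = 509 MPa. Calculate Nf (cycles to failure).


sigma_a = sigma_f' * (2Nf)^b
2Nf = (sigma_a/sigma_f')^(1/b)
2Nf = (509/985)^(1/-0.073)
2Nf = 8465.4486
Nf = 4233


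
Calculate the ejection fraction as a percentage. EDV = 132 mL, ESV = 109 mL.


SV = EDV - ESV = 132 - 109 = 23 mL
EF = SV/EDV * 100 = 23/132 * 100
EF = 17.42%


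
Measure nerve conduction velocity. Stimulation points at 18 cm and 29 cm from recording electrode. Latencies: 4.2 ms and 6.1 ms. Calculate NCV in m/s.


Distance = (29 - 18) / 100 = 0.11 m
dt = (6.1 - 4.2) / 1000 = 0.0019 s
NCV = dist / dt = 57.89 m/s


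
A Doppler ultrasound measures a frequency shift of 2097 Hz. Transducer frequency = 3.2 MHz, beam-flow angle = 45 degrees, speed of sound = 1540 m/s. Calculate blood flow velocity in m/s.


v = fd * c / (2 * f0 * cos(theta))
v = 2097 * 1540 / (2 * 3.2000e+06 * cos(45))
v = 0.7136 m/s


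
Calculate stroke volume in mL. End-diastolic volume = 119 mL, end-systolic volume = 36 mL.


SV = EDV - ESV
SV = 119 - 36
SV = 83 mL


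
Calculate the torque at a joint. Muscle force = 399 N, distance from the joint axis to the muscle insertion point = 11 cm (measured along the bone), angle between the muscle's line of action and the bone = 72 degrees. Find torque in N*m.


Torque = F * d * sin(theta)   (moment arm = d*sin(theta))
d = 11 cm = 0.11 m
Torque = 399 * 0.11 * sin(72)
Torque = 41.74 N*m


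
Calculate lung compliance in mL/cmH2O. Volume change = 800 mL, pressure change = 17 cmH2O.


C = dV / dP
C = 800 / 17
C = 47.06 mL/cmH2O


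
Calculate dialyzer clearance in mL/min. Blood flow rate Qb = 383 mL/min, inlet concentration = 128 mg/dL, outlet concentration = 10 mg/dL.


K = Qb * (Cb_in - Cb_out) / Cb_in
K = 383 * (128 - 10) / 128
K = 353.1 mL/min


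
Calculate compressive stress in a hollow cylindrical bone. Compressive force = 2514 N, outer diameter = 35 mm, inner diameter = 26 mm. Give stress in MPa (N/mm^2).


A = pi*(r_o^2 - r_i^2)
r_o = 17.5 mm, r_i = 13 mm
A = 431.184 mm^2
sigma = F/A = 2514 / 431.184
sigma = 5.83 MPa


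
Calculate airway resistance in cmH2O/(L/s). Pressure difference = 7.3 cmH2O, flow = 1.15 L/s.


R = dP / flow
R = 7.3 / 1.15
R = 6.348 cmH2O/(L/s)


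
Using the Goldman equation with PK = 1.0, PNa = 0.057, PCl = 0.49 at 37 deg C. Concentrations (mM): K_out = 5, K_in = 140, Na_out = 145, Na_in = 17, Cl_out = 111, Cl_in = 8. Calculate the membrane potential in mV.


Vm = (RT/F)*ln((PK*Ko + PNa*Nao + PCl*Cli)/(PK*Ki + PNa*Nai + PCl*Clo))
Numer = 17.185, Denom = 195.359
Vm = -64.96 mV


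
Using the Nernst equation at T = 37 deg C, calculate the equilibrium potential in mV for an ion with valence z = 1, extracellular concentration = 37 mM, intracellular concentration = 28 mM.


E = (RT/(zF)) * ln(C_out/C_in)
T = 37 + 273.15 = 310.15 K
E = (8.314 * 310.15 / (1 * 96485)) * ln(37/28)
E = 7.449 mV


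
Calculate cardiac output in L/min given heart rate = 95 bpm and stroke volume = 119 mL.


CO = HR * SV
CO = 95 * 119 / 1000
CO = 11.3 L/min


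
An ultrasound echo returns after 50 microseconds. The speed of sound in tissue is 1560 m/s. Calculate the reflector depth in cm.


depth = c * t / 2
t = 50 us = 5.0000e-05 s
depth = 1560 * 5.0000e-05 / 2
depth = 0.039 m = 3.9 cm


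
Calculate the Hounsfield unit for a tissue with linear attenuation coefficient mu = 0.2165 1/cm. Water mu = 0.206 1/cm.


HU = ((mu_tissue - mu_water) / mu_water) * 1000
HU = ((0.2165 - 0.206) / 0.206) * 1000
HU = 50.97


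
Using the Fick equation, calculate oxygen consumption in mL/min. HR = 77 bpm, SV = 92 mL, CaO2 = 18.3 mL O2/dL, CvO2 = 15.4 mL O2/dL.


CO = HR*SV = 77*92/1000 = 7.084 L/min
a-v O2 diff = 18.3 - 15.4 = 2.9 mL/dL
VO2 = CO * (CaO2-CvO2) * 10 dL/L
VO2 = 7.084 * 2.9 * 10
VO2 = 205.4 mL/min


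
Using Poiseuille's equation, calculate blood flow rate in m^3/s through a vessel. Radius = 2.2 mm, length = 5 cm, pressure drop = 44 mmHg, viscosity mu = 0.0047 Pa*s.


Q = pi*r^4*dP / (8*mu*L)
r = 0.0022 m, L = 0.05 m
dP = 44 mmHg = 5866.168 Pa
Q = 2.2963e-04 m^3/s


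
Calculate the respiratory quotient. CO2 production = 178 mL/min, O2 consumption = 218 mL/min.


RQ = VCO2 / VO2
RQ = 178 / 218
RQ = 0.8165


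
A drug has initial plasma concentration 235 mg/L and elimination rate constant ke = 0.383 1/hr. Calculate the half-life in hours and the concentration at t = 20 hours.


t_half = ln(2) / ke = 0.693147 / 0.383 = 1.81 hr
C(t) = C0 * exp(-ke*t) = 235 * exp(-0.383*20)
C(20) = 0.1108 mg/L


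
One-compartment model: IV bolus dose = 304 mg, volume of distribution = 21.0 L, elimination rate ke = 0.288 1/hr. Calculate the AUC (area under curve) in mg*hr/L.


C0 = Dose/Vd = 304/21.0 = 14.4762 mg/L
AUC = C0/ke = 14.4762/0.288
AUC = 50.26 mg*hr/L


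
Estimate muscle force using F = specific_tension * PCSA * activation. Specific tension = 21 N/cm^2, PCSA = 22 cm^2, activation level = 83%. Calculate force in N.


F = sigma * PCSA * activation
F = 21 * 22 * 0.83
F = 383.5 N


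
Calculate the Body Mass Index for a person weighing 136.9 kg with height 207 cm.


BMI = weight / height^2
height = 207 cm = 2.07 m
BMI = 136.9 / 2.07^2
BMI = 31.95 kg/m^2


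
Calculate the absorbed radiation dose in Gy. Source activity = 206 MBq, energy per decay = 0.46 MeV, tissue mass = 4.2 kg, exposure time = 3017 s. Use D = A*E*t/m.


A = 206 MBq = 2.0600e+08 Bq
E = 0.46 MeV = 7.3692e-14 J
D = A*E*t/m = 2.0600e+08*7.3692e-14*3017/4.2
D = 0.0109 Gy


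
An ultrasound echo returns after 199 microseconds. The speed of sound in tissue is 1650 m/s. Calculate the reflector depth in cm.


depth = c * t / 2
t = 199 us = 1.9900e-04 s
depth = 1650 * 1.9900e-04 / 2
depth = 0.164175 m = 16.4175 cm


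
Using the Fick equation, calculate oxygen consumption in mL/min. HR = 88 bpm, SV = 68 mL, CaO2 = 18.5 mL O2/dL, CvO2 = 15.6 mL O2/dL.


CO = HR*SV = 88*68/1000 = 5.984 L/min
a-v O2 diff = 18.5 - 15.6 = 2.9 mL/dL
VO2 = CO * (CaO2-CvO2) * 10 dL/L
VO2 = 5.984 * 2.9 * 10
VO2 = 173.5 mL/min


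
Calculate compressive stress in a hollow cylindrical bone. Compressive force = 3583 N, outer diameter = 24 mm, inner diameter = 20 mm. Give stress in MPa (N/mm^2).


A = pi*(r_o^2 - r_i^2)
r_o = 12 mm, r_i = 10 mm
A = 138.23 mm^2
sigma = F/A = 3583 / 138.23
sigma = 25.92 MPa


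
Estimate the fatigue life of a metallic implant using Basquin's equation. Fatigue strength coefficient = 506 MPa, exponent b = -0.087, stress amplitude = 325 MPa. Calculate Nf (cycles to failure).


sigma_a = sigma_f' * (2Nf)^b
2Nf = (sigma_a/sigma_f')^(1/b)
2Nf = (325/506)^(1/-0.087)
2Nf = 162.1688
Nf = 81.08


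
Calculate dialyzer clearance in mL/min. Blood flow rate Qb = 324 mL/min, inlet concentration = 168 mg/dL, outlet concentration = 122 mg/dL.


K = Qb * (Cb_in - Cb_out) / Cb_in
K = 324 * (168 - 122) / 168
K = 88.71 mL/min


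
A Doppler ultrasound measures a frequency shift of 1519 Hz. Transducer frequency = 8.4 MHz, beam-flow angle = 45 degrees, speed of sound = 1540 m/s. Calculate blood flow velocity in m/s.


v = fd * c / (2 * f0 * cos(theta))
v = 1519 * 1540 / (2 * 8.4000e+06 * cos(45))
v = 0.1969 m/s


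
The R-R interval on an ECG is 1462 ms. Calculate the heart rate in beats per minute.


HR = 60 / RR_interval(s)
RR = 1462 ms = 1.462 s
HR = 60 / 1.462 = 41.04 bpm


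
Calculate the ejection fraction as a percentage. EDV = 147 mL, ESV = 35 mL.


SV = EDV - ESV = 147 - 35 = 112 mL
EF = SV/EDV * 100 = 112/147 * 100
EF = 76.19%


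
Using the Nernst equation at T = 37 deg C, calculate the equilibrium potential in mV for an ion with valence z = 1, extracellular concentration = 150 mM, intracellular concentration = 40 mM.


E = (RT/(zF)) * ln(C_out/C_in)
T = 37 + 273.15 = 310.15 K
E = (8.314 * 310.15 / (1 * 96485)) * ln(150/40)
E = 35.32 mV


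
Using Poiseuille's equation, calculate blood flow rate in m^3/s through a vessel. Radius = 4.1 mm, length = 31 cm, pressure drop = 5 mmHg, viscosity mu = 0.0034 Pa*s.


Q = pi*r^4*dP / (8*mu*L)
r = 0.0041 m, L = 0.31 m
dP = 5 mmHg = 666.61 Pa
Q = 7.0182e-05 m^3/s


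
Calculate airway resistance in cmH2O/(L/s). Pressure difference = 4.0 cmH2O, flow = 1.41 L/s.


R = dP / flow
R = 4.0 / 1.41
R = 2.837 cmH2O/(L/s)


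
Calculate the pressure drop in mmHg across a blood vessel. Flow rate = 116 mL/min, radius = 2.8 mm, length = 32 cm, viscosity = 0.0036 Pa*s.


dP = 8*mu*L*Q / (pi*r^4)
Q = 116 mL/min = 1.93333e-06 m^3/s
dP = 92.2713 Pa = 92.2713 / 133.322 mmHg = 0.6921 mmHg


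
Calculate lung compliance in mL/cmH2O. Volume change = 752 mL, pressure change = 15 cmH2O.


C = dV / dP
C = 752 / 15
C = 50.13 mL/cmH2O


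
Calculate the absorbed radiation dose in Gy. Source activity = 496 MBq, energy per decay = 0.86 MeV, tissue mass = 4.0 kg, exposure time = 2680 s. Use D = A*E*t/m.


A = 496 MBq = 4.9600e+08 Bq
E = 0.86 MeV = 1.37772e-13 J
D = A*E*t/m = 4.9600e+08*1.37772e-13*2680/4.0
D = 0.04578 Gy


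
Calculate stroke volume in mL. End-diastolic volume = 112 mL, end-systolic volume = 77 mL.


SV = EDV - ESV
SV = 112 - 77
SV = 35 mL


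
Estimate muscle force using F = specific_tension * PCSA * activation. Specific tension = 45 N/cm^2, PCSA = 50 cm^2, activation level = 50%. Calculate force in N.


F = sigma * PCSA * activation
F = 45 * 50 * 0.5
F = 1125 N


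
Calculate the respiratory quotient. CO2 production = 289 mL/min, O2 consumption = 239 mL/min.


RQ = VCO2 / VO2
RQ = 289 / 239
RQ = 1.209


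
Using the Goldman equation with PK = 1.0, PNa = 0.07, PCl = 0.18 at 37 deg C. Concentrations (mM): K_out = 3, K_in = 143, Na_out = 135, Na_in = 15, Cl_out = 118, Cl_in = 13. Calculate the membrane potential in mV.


Vm = (RT/F)*ln((PK*Ko + PNa*Nao + PCl*Cli)/(PK*Ki + PNa*Nai + PCl*Clo))
Numer = 14.79, Denom = 165.29
Vm = -64.51 mV


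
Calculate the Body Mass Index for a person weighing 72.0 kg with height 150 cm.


BMI = weight / height^2
height = 150 cm = 1.5 m
BMI = 72.0 / 1.5^2
BMI = 32 kg/m^2


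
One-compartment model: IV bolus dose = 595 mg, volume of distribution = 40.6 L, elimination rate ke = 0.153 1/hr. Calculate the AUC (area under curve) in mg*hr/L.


C0 = Dose/Vd = 595/40.6 = 14.6552 mg/L
AUC = C0/ke = 14.6552/0.153
AUC = 95.79 mg*hr/L


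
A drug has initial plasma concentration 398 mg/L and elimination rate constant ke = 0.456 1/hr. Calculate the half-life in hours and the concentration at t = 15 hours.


t_half = ln(2) / ke = 0.693147 / 0.456 = 1.52 hr
C(t) = C0 * exp(-ke*t) = 398 * exp(-0.456*15)
C(15) = 0.4259 mg/L


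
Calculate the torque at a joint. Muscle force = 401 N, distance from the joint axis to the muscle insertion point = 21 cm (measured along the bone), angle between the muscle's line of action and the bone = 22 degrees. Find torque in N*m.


Torque = F * d * sin(theta)   (moment arm = d*sin(theta))
d = 21 cm = 0.21 m
Torque = 401 * 0.21 * sin(22)
Torque = 31.55 N*m


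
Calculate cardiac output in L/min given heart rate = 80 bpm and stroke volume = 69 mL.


CO = HR * SV
CO = 80 * 69 / 1000
CO = 5.52 L/min


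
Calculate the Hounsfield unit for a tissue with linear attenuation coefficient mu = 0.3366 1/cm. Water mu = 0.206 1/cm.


HU = ((mu_tissue - mu_water) / mu_water) * 1000
HU = ((0.3366 - 0.206) / 0.206) * 1000
HU = 634


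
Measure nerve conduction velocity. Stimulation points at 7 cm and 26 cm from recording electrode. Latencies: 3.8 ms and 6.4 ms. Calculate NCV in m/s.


Distance = (26 - 7) / 100 = 0.19 m
dt = (6.4 - 3.8) / 1000 = 0.0026 s
NCV = dist / dt = 73.08 m/s


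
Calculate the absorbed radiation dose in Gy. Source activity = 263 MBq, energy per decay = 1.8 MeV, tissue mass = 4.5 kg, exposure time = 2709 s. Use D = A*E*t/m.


A = 263 MBq = 2.6300e+08 Bq
E = 1.8 MeV = 2.8836e-13 J
D = A*E*t/m = 2.6300e+08*2.8836e-13*2709/4.5
D = 0.04565 Gy


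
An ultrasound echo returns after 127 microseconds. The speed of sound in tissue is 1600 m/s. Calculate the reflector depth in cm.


depth = c * t / 2
t = 127 us = 1.2700e-04 s
depth = 1600 * 1.2700e-04 / 2
depth = 0.1016 m = 10.16 cm


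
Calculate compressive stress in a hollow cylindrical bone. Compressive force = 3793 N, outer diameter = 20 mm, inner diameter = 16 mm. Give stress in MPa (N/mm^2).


A = pi*(r_o^2 - r_i^2)
r_o = 10 mm, r_i = 8 mm
A = 113.097 mm^2
sigma = F/A = 3793 / 113.097
sigma = 33.54 MPa


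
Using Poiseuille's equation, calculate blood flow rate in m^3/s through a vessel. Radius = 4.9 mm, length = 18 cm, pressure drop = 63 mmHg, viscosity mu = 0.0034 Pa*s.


Q = pi*r^4*dP / (8*mu*L)
r = 0.0049 m, L = 0.18 m
dP = 63 mmHg = 8399.286 Pa
Q = 0.003107 m^3/s


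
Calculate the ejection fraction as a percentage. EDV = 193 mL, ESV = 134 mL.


SV = EDV - ESV = 193 - 134 = 59 mL
EF = SV/EDV * 100 = 59/193 * 100
EF = 30.57%


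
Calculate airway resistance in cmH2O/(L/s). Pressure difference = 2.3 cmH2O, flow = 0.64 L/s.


R = dP / flow
R = 2.3 / 0.64
R = 3.594 cmH2O/(L/s)


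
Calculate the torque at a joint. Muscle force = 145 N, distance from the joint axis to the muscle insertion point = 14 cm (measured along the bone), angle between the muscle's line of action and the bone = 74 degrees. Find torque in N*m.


Torque = F * d * sin(theta)   (moment arm = d*sin(theta))
d = 14 cm = 0.14 m
Torque = 145 * 0.14 * sin(74)
Torque = 19.51 N*m


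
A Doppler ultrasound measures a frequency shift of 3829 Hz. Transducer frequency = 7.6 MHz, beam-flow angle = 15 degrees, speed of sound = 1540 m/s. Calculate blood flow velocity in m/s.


v = fd * c / (2 * f0 * cos(theta))
v = 3829 * 1540 / (2 * 7.6000e+06 * cos(15))
v = 0.4016 m/s


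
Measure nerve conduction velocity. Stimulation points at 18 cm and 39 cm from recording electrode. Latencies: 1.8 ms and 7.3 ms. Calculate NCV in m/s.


Distance = (39 - 18) / 100 = 0.21 m
dt = (7.3 - 1.8) / 1000 = 0.0055 s
NCV = dist / dt = 38.18 m/s


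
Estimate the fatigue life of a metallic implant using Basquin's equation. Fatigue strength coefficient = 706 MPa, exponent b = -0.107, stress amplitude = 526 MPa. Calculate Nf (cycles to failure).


sigma_a = sigma_f' * (2Nf)^b
2Nf = (sigma_a/sigma_f')^(1/b)
2Nf = (526/706)^(1/-0.107)
2Nf = 15.651995
Nf = 7.826


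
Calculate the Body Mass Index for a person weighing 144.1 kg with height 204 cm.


BMI = weight / height^2
height = 204 cm = 2.04 m
BMI = 144.1 / 2.04^2
BMI = 34.63 kg/m^2


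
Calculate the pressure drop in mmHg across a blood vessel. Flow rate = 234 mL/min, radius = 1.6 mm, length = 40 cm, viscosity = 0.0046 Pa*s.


dP = 8*mu*L*Q / (pi*r^4)
Q = 234 mL/min = 3.9e-06 m^3/s
dP = 2788.32 Pa = 2788.32 / 133.322 mmHg = 20.91 mmHg


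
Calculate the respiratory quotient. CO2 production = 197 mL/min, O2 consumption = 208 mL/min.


RQ = VCO2 / VO2
RQ = 197 / 208
RQ = 0.9471


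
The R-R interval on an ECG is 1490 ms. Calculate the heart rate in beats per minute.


HR = 60 / RR_interval(s)
RR = 1490 ms = 1.49 s
HR = 60 / 1.49 = 40.27 bpm


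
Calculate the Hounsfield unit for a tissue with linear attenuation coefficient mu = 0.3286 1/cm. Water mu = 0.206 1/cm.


HU = ((mu_tissue - mu_water) / mu_water) * 1000
HU = ((0.3286 - 0.206) / 0.206) * 1000
HU = 595.1


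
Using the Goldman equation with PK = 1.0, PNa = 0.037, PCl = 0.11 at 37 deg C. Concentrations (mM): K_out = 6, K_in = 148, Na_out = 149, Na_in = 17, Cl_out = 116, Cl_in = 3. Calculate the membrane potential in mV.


Vm = (RT/F)*ln((PK*Ko + PNa*Nao + PCl*Cli)/(PK*Ki + PNa*Nai + PCl*Clo))
Numer = 11.843, Denom = 161.389
Vm = -69.81 mV


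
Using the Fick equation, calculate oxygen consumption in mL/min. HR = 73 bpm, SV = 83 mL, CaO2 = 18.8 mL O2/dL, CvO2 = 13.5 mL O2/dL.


CO = HR*SV = 73*83/1000 = 6.059 L/min
a-v O2 diff = 18.8 - 13.5 = 5.3 mL/dL
VO2 = CO * (CaO2-CvO2) * 10 dL/L
VO2 = 6.059 * 5.3 * 10
VO2 = 321.1 mL/min


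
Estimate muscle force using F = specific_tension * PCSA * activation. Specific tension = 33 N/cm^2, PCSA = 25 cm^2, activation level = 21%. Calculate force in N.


F = sigma * PCSA * activation
F = 33 * 25 * 0.21
F = 173.2 N


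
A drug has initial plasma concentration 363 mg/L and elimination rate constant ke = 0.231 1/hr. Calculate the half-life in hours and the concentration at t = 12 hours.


t_half = ln(2) / ke = 0.693147 / 0.231 = 3.001 hr
C(t) = C0 * exp(-ke*t) = 363 * exp(-0.231*12)
C(12) = 22.7 mg/L


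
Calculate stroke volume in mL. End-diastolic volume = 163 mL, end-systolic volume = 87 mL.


SV = EDV - ESV
SV = 163 - 87
SV = 76 mL


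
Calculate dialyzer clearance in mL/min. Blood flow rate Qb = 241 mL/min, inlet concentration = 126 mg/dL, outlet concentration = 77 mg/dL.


K = Qb * (Cb_in - Cb_out) / Cb_in
K = 241 * (126 - 77) / 126
K = 93.72 mL/min


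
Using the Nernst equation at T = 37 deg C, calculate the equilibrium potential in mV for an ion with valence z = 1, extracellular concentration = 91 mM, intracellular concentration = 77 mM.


E = (RT/(zF)) * ln(C_out/C_in)
T = 37 + 273.15 = 310.15 K
E = (8.314 * 310.15 / (1 * 96485)) * ln(91/77)
E = 4.465 mV


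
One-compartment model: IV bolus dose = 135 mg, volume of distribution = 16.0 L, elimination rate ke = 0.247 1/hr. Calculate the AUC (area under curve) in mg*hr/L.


C0 = Dose/Vd = 135/16.0 = 8.4375 mg/L
AUC = C0/ke = 8.4375/0.247
AUC = 34.16 mg*hr/L


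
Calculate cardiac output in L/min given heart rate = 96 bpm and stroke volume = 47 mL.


CO = HR * SV
CO = 96 * 47 / 1000
CO = 4.512 L/min


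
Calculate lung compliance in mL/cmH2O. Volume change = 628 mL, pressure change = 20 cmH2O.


C = dV / dP
C = 628 / 20
C = 31.4 mL/cmH2O


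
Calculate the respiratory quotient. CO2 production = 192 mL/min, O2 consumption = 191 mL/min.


RQ = VCO2 / VO2
RQ = 192 / 191
RQ = 1.005


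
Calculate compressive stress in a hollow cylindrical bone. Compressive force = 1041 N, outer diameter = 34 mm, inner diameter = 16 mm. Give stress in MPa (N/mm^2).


A = pi*(r_o^2 - r_i^2)
r_o = 17 mm, r_i = 8 mm
A = 706.858 mm^2
sigma = F/A = 1041 / 706.858
sigma = 1.473 MPa


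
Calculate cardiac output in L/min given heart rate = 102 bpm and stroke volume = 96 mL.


CO = HR * SV
CO = 102 * 96 / 1000
CO = 9.792 L/min


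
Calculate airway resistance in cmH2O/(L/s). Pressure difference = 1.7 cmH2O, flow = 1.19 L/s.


R = dP / flow
R = 1.7 / 1.19
R = 1.429 cmH2O/(L/s)


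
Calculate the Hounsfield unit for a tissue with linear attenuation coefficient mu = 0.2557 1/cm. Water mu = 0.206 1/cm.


HU = ((mu_tissue - mu_water) / mu_water) * 1000
HU = ((0.2557 - 0.206) / 0.206) * 1000
HU = 241.3


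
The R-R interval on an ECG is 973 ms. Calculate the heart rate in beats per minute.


HR = 60 / RR_interval(s)
RR = 973 ms = 0.973 s
HR = 60 / 0.973 = 61.66 bpm


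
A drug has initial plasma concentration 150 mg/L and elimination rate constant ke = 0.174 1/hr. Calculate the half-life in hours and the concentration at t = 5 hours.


t_half = ln(2) / ke = 0.693147 / 0.174 = 3.984 hr
C(t) = C0 * exp(-ke*t) = 150 * exp(-0.174*5)
C(5) = 62.84 mg/L


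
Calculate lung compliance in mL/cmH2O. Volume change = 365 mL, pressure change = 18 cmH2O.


C = dV / dP
C = 365 / 18
C = 20.28 mL/cmH2O


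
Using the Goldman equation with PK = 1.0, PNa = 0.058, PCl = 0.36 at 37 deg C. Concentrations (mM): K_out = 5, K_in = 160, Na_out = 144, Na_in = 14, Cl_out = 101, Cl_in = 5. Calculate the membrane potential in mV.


Vm = (RT/F)*ln((PK*Ko + PNa*Nao + PCl*Cli)/(PK*Ki + PNa*Nai + PCl*Clo))
Numer = 15.152, Denom = 197.172
Vm = -68.58 mV


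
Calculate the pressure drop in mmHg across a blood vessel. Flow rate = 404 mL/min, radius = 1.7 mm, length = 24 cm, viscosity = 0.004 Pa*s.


dP = 8*mu*L*Q / (pi*r^4)
Q = 404 mL/min = 6.73333e-06 m^3/s
dP = 1970.81 Pa = 1970.81 / 133.322 mmHg = 14.78 mmHg


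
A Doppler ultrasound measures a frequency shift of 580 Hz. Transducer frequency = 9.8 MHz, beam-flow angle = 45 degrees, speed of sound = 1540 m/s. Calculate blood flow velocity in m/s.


v = fd * c / (2 * f0 * cos(theta))
v = 580 * 1540 / (2 * 9.8000e+06 * cos(45))
v = 0.06445 m/s


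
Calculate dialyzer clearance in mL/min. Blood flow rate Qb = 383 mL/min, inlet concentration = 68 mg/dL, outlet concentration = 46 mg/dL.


K = Qb * (Cb_in - Cb_out) / Cb_in
K = 383 * (68 - 46) / 68
K = 123.9 mL/min


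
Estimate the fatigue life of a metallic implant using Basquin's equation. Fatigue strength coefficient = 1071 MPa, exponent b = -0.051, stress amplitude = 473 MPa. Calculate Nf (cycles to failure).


sigma_a = sigma_f' * (2Nf)^b
2Nf = (sigma_a/sigma_f')^(1/b)
2Nf = (473/1071)^(1/-0.051)
2Nf = 9107077.3
Nf = 4.5535e+06


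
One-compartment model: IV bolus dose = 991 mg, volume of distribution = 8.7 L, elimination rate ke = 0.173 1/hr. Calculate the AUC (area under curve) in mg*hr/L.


C0 = Dose/Vd = 991/8.7 = 113.908 mg/L
AUC = C0/ke = 113.908/0.173
AUC = 658.4 mg*hr/L


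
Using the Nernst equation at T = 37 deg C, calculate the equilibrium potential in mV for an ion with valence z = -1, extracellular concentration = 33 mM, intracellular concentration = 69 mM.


E = (RT/(zF)) * ln(C_out/C_in)
T = 37 + 273.15 = 310.15 K
E = (8.314 * 310.15 / (-1 * 96485)) * ln(33/69)
E = 19.71 mV


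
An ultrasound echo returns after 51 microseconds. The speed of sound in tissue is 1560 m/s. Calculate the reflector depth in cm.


depth = c * t / 2
t = 51 us = 5.1000e-05 s
depth = 1560 * 5.1000e-05 / 2
depth = 0.03978 m = 3.978 cm


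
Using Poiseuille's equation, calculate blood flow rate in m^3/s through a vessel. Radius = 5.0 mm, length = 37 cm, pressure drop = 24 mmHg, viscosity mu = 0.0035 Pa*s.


Q = pi*r^4*dP / (8*mu*L)
r = 0.005 m, L = 0.37 m
dP = 24 mmHg = 3199.728 Pa
Q = 6.0643e-04 m^3/s


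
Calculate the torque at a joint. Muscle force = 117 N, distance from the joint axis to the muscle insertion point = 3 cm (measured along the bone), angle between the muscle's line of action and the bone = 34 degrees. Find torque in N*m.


Torque = F * d * sin(theta)   (moment arm = d*sin(theta))
d = 3 cm = 0.03 m
Torque = 117 * 0.03 * sin(34)
Torque = 1.963 N*m


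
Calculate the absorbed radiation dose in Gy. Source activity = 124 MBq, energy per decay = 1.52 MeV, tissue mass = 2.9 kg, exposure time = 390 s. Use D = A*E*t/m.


A = 124 MBq = 1.2400e+08 Bq
E = 1.52 MeV = 2.43504e-13 J
D = A*E*t/m = 1.2400e+08*2.43504e-13*390/2.9
D = 0.004061 Gy


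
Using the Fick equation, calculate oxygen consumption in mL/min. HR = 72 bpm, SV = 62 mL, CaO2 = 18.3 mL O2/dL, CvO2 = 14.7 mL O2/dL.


CO = HR*SV = 72*62/1000 = 4.464 L/min
a-v O2 diff = 18.3 - 14.7 = 3.6 mL/dL
VO2 = CO * (CaO2-CvO2) * 10 dL/L
VO2 = 4.464 * 3.6 * 10
VO2 = 160.7 mL/min


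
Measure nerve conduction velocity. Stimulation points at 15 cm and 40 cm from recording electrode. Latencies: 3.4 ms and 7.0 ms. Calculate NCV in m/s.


Distance = (40 - 15) / 100 = 0.25 m
dt = (7.0 - 3.4) / 1000 = 0.0036 s
NCV = dist / dt = 69.44 m/s


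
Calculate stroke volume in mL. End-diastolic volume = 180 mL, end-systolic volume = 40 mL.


SV = EDV - ESV
SV = 180 - 40
SV = 140 mL


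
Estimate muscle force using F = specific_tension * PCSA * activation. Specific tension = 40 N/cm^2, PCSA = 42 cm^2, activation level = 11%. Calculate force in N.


F = sigma * PCSA * activation
F = 40 * 42 * 0.11
F = 184.8 N


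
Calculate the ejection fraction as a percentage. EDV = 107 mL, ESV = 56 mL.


SV = EDV - ESV = 107 - 56 = 51 mL
EF = SV/EDV * 100 = 51/107 * 100
EF = 47.66%


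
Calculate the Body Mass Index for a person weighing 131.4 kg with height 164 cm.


BMI = weight / height^2
height = 164 cm = 1.64 m
BMI = 131.4 / 1.64^2
BMI = 48.85 kg/m^2


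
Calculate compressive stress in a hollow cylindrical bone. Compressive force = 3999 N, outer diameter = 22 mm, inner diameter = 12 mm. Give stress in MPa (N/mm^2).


A = pi*(r_o^2 - r_i^2)
r_o = 11 mm, r_i = 6 mm
A = 267.035 mm^2
sigma = F/A = 3999 / 267.035
sigma = 14.98 MPa


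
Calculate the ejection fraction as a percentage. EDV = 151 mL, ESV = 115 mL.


SV = EDV - ESV = 151 - 115 = 36 mL
EF = SV/EDV * 100 = 36/151 * 100
EF = 23.84%


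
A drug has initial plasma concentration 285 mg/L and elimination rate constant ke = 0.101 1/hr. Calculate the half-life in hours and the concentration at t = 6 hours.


t_half = ln(2) / ke = 0.693147 / 0.101 = 6.863 hr
C(t) = C0 * exp(-ke*t) = 285 * exp(-0.101*6)
C(6) = 155.5 mg/L


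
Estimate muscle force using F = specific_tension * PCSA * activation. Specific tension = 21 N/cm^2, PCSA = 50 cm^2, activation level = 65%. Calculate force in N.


F = sigma * PCSA * activation
F = 21 * 50 * 0.65
F = 682.5 N


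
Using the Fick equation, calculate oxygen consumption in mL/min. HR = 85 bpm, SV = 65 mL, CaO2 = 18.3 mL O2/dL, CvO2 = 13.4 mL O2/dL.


CO = HR*SV = 85*65/1000 = 5.525 L/min
a-v O2 diff = 18.3 - 13.4 = 4.9 mL/dL
VO2 = CO * (CaO2-CvO2) * 10 dL/L
VO2 = 5.525 * 4.9 * 10
VO2 = 270.7 mL/min


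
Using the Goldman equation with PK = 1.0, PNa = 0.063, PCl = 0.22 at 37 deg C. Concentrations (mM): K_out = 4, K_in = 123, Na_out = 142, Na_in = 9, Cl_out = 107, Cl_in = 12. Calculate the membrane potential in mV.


Vm = (RT/F)*ln((PK*Ko + PNa*Nao + PCl*Cli)/(PK*Ki + PNa*Nai + PCl*Clo))
Numer = 15.586, Denom = 147.107
Vm = -59.99 mV


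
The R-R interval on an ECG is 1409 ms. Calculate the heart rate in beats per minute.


HR = 60 / RR_interval(s)
RR = 1409 ms = 1.409 s
HR = 60 / 1.409 = 42.58 bpm


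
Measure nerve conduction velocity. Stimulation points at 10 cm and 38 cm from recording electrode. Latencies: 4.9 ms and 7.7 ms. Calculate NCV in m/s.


Distance = (38 - 10) / 100 = 0.28 m
dt = (7.7 - 4.9) / 1000 = 0.0028 s
NCV = dist / dt = 100 m/s


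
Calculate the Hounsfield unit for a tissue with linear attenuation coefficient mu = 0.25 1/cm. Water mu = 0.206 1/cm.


HU = ((mu_tissue - mu_water) / mu_water) * 1000
HU = ((0.25 - 0.206) / 0.206) * 1000
HU = 213.6


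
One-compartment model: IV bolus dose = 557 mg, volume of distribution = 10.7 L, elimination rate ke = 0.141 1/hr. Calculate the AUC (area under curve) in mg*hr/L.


C0 = Dose/Vd = 557/10.7 = 52.0561 mg/L
AUC = C0/ke = 52.0561/0.141
AUC = 369.2 mg*hr/L


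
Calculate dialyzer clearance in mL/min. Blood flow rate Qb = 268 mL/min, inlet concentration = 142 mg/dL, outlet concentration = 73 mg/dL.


K = Qb * (Cb_in - Cb_out) / Cb_in
K = 268 * (142 - 73) / 142
K = 130.2 mL/min


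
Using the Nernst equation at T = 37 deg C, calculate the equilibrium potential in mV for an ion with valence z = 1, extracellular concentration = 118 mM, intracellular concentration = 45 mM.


E = (RT/(zF)) * ln(C_out/C_in)
T = 37 + 273.15 = 310.15 K
E = (8.314 * 310.15 / (1 * 96485)) * ln(118/45)
E = 25.76 mV
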